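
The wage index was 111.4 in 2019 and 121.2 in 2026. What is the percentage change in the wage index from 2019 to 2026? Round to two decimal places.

8.80%

Change = (121.2 − 111.4) / 111.4 × 100
       = 9.8 / 111.4 × 100 = 8.7971%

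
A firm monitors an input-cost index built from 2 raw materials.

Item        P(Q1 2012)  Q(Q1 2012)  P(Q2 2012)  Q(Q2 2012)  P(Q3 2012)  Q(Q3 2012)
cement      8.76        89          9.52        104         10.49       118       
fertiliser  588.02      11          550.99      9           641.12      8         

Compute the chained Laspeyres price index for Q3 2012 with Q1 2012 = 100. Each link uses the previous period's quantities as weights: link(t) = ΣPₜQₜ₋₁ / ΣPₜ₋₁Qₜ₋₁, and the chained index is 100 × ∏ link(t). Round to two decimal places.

109.93

Link Q1 2012→Q2 2012:
ΣP(Q2 2012)Q(Q1 2012) = 9.52×89 + 550.99×11 = 847.28 + 6060.89 = 6908.17
ΣP(Q1 2012)Q(Q1 2012) = 8.76×89 + 588.02×11 = 779.64 + 6468.22 = 7247.86
link = 6908.17/7247.86 = 0.953132
Link Q2 2012→Q3 2012:
ΣP(Q3 2012)Q(Q2 2012) = 10.49×104 + 641.12×9 = 1090.96 + 5770.08 = 6861.04
ΣP(Q2 2012)Q(Q2 2012) = 9.52×104 + 550.99×9 = 990.08 + 4958.91 = 5948.99
link = 6861.04/5948.99 = 1.153312
Chained index = 100 × 0.953132 × 1.153312 = 109.9259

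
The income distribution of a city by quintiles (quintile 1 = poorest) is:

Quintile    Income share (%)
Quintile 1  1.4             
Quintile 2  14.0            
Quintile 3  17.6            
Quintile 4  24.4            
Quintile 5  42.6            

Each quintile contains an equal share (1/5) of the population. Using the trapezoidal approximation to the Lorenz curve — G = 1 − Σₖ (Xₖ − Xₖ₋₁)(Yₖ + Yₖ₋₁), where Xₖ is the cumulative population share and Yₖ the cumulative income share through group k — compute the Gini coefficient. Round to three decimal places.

Cumulative income shares Yₖ: 0.0140, 0.1540, 0.3300, 0.5740, 1.0000
Σ (Xₖ−Xₖ₋₁)(Yₖ+Yₖ₋₁) = (1/5)(0.0140+0.0000) + (1/5)(0.1540+0.0140) + (1/5)(0.3300+0.1540) + (1/5)(0.5740+0.3300) + (1/5)(1.0000+0.5740)
  = 0.0028 + 0.0336 + 0.0968 + 0.1808 + 0.3148 = 0.6288
G = 1 − 0.6288 = 0.3712

0.371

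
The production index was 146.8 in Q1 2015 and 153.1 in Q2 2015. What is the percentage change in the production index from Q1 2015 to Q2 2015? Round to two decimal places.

Change = (153.1 − 146.8) / 146.8 × 100
       = 6.3 / 146.8 × 100 = 4.2916%

4.29%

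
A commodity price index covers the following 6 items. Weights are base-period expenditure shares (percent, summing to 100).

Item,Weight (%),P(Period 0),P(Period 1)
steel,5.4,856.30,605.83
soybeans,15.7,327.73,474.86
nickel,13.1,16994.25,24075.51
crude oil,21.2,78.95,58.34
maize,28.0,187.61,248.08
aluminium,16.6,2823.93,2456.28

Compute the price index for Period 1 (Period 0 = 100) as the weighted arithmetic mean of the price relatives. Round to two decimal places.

steel: 5.4 × (605.83/856.30) = 5.4 × 0.707497 = 3.8205
soybeans: 15.7 × (474.86/327.73) = 15.7 × 1.448937 = 22.7483
nickel: 13.1 × (24075.51/16994.25) = 13.1 × 1.416686 = 18.5586
crude oil: 21.2 × (58.34/78.95) = 21.2 × 0.738949 = 15.6657
maize: 28.0 × (248.08/187.61) = 28.0 × 1.322318 = 37.0249
aluminium: 16.6 × (2456.28/2823.93) = 16.6 × 0.869809 = 14.4388
Index = Σ wᵢ·(p₁ᵢ/p₀ᵢ) = 3.8205 + 22.7483 + 18.5586 + 15.6657 + 37.0249 + 14.4388 = 112.2568

112.26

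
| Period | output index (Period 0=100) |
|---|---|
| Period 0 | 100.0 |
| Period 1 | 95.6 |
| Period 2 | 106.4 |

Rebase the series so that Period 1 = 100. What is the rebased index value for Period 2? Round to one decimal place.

111.3

Rebased(Period 2) = 106.4 / 95.6 × 100 = 111.2971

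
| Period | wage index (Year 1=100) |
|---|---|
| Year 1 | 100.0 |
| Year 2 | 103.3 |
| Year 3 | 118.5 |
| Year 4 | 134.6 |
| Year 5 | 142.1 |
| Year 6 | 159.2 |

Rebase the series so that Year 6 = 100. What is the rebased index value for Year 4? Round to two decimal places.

84.55

Rebased(Year 4) = 134.6 / 159.2 × 100 = 84.5477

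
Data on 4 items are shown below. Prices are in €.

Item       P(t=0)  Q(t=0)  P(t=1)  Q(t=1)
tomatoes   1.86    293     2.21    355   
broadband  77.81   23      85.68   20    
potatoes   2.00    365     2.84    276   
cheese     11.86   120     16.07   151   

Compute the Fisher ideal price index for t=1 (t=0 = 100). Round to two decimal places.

Laspeyres component (base-period weights):
ΣP(t=1)Q(t=0) = 2.21×293 + 85.68×23 + 2.84×365 + 16.07×120 = 647.53 + 1970.64 + 1036.6 + 1928.4 = 5583.17
ΣP(t=0)Q(t=0) = 1.86×293 + 77.81×23 + 2.00×365 + 11.86×120 = 544.98 + 1789.63 + 730 + 1423.2 = 4487.81
L = 5583.17 / 4487.81 × 100 = 124.4075
Paasche component (current-period weights):
ΣP(t=1)Q(t=1) = 2.21×355 + 85.68×20 + 2.84×276 + 16.07×151 = 784.55 + 1713.6 + 783.84 + 2426.57 = 5708.56
ΣP(t=0)Q(t=1) = 1.86×355 + 77.81×20 + 2.00×276 + 11.86×151 = 660.3 + 1556.2 + 552 + 1790.86 = 4559.36
P = 5708.56 / 4559.36 × 100 = 125.2053
Fisher = √(L × P) = √(124.4075 × 125.2053) = 124.8057

124.81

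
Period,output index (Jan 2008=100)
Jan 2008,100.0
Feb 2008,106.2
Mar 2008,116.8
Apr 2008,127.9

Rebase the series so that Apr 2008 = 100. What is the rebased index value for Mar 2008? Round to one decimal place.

Rebased(Mar 2008) = 116.8 / 127.9 × 100 = 91.3213

91.3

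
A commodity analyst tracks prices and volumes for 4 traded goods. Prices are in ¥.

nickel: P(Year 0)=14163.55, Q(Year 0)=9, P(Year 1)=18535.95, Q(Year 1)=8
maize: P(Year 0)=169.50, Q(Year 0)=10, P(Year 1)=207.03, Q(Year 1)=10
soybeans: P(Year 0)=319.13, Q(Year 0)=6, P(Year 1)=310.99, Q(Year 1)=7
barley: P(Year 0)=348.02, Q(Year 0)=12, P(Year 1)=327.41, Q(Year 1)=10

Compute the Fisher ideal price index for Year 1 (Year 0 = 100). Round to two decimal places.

129.11

Laspeyres component (base-period weights):
ΣP(Year 1)Q(Year 0) = 18535.95×9 + 207.03×10 + 310.99×6 + 327.41×12 = 166823.55 + 2070.3 + 1865.94 + 3928.92 = 174688.71
ΣP(Year 0)Q(Year 0) = 14163.55×9 + 169.50×10 + 319.13×6 + 348.02×12 = 127471.95 + 1695 + 1914.78 + 4176.24 = 135257.97
L = 174688.71 / 135257.97 × 100 = 129.1522
Paasche component (current-period weights):
ΣP(Year 1)Q(Year 1) = 18535.95×8 + 207.03×10 + 310.99×7 + 327.41×10 = 148287.6 + 2070.3 + 2176.93 + 3274.1 = 155808.93
ΣP(Year 0)Q(Year 1) = 14163.55×8 + 169.50×10 + 319.13×7 + 348.02×10 = 113308.4 + 1695 + 2233.91 + 3480.2 = 120717.51
P = 155808.93 / 120717.51 × 100 = 129.0690
Fisher = √(L × P) = √(129.1522 × 129.0690) = 129.1106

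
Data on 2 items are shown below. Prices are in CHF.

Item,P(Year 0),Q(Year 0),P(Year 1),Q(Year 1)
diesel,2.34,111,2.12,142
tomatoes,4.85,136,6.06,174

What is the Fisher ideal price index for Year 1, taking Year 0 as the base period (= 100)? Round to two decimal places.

115.24

Laspeyres component (base-period weights):
ΣP(Year 1)Q(Year 0) = 2.12×111 + 6.06×136 = 235.32 + 824.16 = 1059.48
ΣP(Year 0)Q(Year 0) = 2.34×111 + 4.85×136 = 259.74 + 659.6 = 919.34
L = 1059.48 / 919.34 × 100 = 115.2435
Paasche component (current-period weights):
ΣP(Year 1)Q(Year 1) = 2.12×142 + 6.06×174 = 301.04 + 1054.44 = 1355.48
ΣP(Year 0)Q(Year 1) = 2.34×142 + 4.85×174 = 332.28 + 843.9 = 1176.18
P = 1355.48 / 1176.18 × 100 = 115.2443
Fisher = √(L × P) = √(115.2435 × 115.2443) = 115.2439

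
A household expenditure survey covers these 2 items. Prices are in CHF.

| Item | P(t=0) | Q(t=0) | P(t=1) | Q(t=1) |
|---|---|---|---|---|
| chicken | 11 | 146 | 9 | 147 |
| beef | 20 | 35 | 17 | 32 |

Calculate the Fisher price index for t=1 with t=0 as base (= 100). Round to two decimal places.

82.75

Laspeyres component (base-period weights):
ΣP(t=1)Q(t=0) = 9×146 + 17×35 = 1314 + 595 = 1909
ΣP(t=0)Q(t=0) = 11×146 + 20×35 = 1606 + 700 = 2306
L = 1909 / 2306 × 100 = 82.7840
Paasche component (current-period weights):
ΣP(t=1)Q(t=1) = 9×147 + 17×32 = 1323 + 544 = 1867
ΣP(t=0)Q(t=1) = 11×147 + 20×32 = 1617 + 640 = 2257
P = 1867 / 2257 × 100 = 82.7204
Fisher = √(L × P) = √(82.7840 × 82.7204) = 82.7522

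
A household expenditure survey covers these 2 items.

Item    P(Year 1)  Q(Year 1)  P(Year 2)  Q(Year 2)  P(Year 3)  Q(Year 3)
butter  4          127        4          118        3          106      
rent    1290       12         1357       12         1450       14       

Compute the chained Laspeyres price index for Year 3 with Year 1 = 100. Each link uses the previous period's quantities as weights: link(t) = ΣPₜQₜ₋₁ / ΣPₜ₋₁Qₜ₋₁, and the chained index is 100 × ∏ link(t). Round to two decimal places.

111.28

Link Year 1→Year 2:
ΣP(Year 2)Q(Year 1) = 4×127 + 1357×12 = 508 + 16284 = 16792
ΣP(Year 1)Q(Year 1) = 4×127 + 1290×12 = 508 + 15480 = 15988
link = 16792/15988 = 1.050288
Link Year 2→Year 3:
ΣP(Year 3)Q(Year 2) = 3×118 + 1450×12 = 354 + 17400 = 17754
ΣP(Year 2)Q(Year 2) = 4×118 + 1357×12 = 472 + 16284 = 16756
link = 17754/16756 = 1.059561
Chained index = 100 × 1.050288 × 1.059561 = 111.2844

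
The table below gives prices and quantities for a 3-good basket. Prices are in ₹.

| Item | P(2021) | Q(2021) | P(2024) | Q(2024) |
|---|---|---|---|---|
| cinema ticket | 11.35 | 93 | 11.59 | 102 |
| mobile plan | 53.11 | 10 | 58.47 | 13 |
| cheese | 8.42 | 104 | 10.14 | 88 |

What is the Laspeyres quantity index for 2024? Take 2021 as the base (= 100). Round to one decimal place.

105.1

Laspeyres quantity index uses base-period prices as weights.
ΣP(2021)·Q(2024) = 11.35×102 + 53.11×13 + 8.42×88 = 1157.7 + 690.43 + 740.96 = 2589.09
ΣP(2021)·Q(2021) = 11.35×93 + 53.11×10 + 8.42×104 = 1055.55 + 531.1 + 875.68 = 2462.33
Index = 2589.09 / 2462.33 × 100 = 105.1480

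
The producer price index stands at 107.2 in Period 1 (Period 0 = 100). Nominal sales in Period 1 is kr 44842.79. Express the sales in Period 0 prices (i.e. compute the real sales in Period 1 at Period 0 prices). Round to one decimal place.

Real = Nominal ÷ (Index/100) = 44842.79 ÷ (107.2/100)
     = 44842.79 ÷ 1.072 = 41830.9608

41831.0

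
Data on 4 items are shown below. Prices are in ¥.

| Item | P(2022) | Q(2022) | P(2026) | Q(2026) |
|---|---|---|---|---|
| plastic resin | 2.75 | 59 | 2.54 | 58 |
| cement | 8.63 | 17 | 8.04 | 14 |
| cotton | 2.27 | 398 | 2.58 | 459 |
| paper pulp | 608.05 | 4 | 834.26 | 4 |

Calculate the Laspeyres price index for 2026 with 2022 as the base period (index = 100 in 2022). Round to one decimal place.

127.6

Laspeyres price index uses base-period quantities as weights.
ΣP(2026)·Q(2022) = 2.54×59 + 8.04×17 + 2.58×398 + 834.26×4 = 149.86 + 136.68 + 1026.84 + 3337.04 = 4650.42
ΣP(2022)·Q(2022) = 2.75×59 + 8.63×17 + 2.27×398 + 608.05×4 = 162.25 + 146.71 + 903.46 + 2432.2 = 3644.62
Index = 4650.42 / 3644.62 × 100 = 127.5968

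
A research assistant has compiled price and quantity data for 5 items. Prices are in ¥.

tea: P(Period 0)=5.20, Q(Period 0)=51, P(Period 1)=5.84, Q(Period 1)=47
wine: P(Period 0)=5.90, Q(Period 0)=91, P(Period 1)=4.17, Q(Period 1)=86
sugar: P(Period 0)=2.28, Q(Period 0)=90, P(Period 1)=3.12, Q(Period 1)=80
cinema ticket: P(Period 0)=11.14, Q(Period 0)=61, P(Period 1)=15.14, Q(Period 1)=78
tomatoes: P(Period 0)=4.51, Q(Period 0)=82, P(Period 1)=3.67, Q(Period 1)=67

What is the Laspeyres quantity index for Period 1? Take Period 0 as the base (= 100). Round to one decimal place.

Laspeyres quantity index uses base-period prices as weights.
ΣP(Period 0)·Q(Period 1) = 5.20×47 + 5.90×86 + 2.28×80 + 11.14×78 + 4.51×67 = 244.4 + 507.4 + 182.4 + 868.92 + 302.17 = 2105.29
ΣP(Period 0)·Q(Period 0) = 5.20×51 + 5.90×91 + 2.28×90 + 11.14×61 + 4.51×82 = 265.2 + 536.9 + 205.2 + 679.54 + 369.82 = 2056.66
Index = 2105.29 / 2056.66 × 100 = 102.3645

102.4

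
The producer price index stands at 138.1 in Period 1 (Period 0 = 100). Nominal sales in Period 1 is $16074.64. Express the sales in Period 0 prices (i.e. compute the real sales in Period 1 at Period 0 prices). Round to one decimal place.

Real = Nominal ÷ (Index/100) = 16074.64 ÷ (138.1/100)
     = 16074.64 ÷ 1.381 = 11639.8552

11639.9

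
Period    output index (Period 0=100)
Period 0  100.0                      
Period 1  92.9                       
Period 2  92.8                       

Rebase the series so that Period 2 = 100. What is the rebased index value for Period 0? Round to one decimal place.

Rebased(Period 0) = 100.0 / 92.8 × 100 = 107.7586

107.8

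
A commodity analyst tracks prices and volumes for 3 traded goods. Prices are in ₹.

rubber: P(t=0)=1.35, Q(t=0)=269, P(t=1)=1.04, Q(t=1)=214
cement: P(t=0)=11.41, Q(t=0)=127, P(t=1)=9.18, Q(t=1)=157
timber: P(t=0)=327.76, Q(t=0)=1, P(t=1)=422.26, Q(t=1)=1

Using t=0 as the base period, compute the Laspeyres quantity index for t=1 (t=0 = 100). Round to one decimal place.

112.5

Laspeyres quantity index uses base-period prices as weights.
ΣP(t=0)·Q(t=1) = 1.35×214 + 11.41×157 + 327.76×1 = 288.9 + 1791.37 + 327.76 = 2408.03
ΣP(t=0)·Q(t=0) = 1.35×269 + 11.41×127 + 327.76×1 = 363.15 + 1449.07 + 327.76 = 2139.98
Index = 2408.03 / 2139.98 × 100 = 112.5258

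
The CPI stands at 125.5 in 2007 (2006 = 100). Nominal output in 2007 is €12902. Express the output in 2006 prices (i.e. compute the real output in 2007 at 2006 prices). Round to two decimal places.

Real = Nominal ÷ (Index/100) = 12902 ÷ (125.5/100)
     = 12902 ÷ 1.255 = 10280.4781

10280.48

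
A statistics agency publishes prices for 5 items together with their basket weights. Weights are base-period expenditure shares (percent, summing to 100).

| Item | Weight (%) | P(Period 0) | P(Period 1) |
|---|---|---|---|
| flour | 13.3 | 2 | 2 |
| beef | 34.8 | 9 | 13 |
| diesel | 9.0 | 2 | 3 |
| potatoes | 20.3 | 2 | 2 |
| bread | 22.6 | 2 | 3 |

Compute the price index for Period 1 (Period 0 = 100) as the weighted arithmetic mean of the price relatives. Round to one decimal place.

flour: 13.3 × (2/2) = 13.3 × 1.000000 = 13.3000
beef: 34.8 × (13/9) = 34.8 × 1.444444 = 50.2667
diesel: 9.0 × (3/2) = 9.0 × 1.500000 = 13.5000
potatoes: 20.3 × (2/2) = 20.3 × 1.000000 = 20.3000
bread: 22.6 × (3/2) = 22.6 × 1.500000 = 33.9000
Index = Σ wᵢ·(p₁ᵢ/p₀ᵢ) = 13.3000 + 50.2667 + 13.5000 + 20.3000 + 33.9000 = 131.2667

131.3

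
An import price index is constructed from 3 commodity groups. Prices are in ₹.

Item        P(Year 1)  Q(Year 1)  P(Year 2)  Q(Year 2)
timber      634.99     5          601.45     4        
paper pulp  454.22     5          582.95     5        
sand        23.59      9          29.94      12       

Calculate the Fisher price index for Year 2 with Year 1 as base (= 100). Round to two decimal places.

110.45

Laspeyres component (base-period weights):
ΣP(Year 2)Q(Year 1) = 601.45×5 + 582.95×5 + 29.94×9 = 3007.25 + 2914.75 + 269.46 = 6191.46
ΣP(Year 1)Q(Year 1) = 634.99×5 + 454.22×5 + 23.59×9 = 3174.95 + 2271.1 + 212.31 = 5658.36
L = 6191.46 / 5658.36 × 100 = 109.4215
Paasche component (current-period weights):
ΣP(Year 2)Q(Year 2) = 601.45×4 + 582.95×5 + 29.94×12 = 2405.8 + 2914.75 + 359.28 = 5679.83
ΣP(Year 1)Q(Year 2) = 634.99×4 + 454.22×5 + 23.59×12 = 2539.96 + 2271.1 + 283.08 = 5094.14
P = 5679.83 / 5094.14 × 100 = 111.4973
Fisher = √(L × P) = √(109.4215 × 111.4973) = 110.4545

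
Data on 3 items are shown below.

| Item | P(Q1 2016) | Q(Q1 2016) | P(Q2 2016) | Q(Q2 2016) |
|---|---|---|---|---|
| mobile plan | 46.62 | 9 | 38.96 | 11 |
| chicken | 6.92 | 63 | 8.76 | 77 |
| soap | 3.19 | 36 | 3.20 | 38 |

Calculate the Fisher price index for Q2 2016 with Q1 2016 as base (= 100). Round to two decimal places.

Laspeyres component (base-period weights):
ΣP(Q2 2016)Q(Q1 2016) = 38.96×9 + 8.76×63 + 3.20×36 = 350.64 + 551.88 + 115.2 = 1017.72
ΣP(Q1 2016)Q(Q1 2016) = 46.62×9 + 6.92×63 + 3.19×36 = 419.58 + 435.96 + 114.84 = 970.38
L = 1017.72 / 970.38 × 100 = 104.8785
Paasche component (current-period weights):
ΣP(Q2 2016)Q(Q2 2016) = 38.96×11 + 8.76×77 + 3.20×38 = 428.56 + 674.52 + 121.6 = 1224.68
ΣP(Q1 2016)Q(Q2 2016) = 46.62×11 + 6.92×77 + 3.19×38 = 512.82 + 532.84 + 121.22 = 1166.88
P = 1224.68 / 1166.88 × 100 = 104.9534
Fisher = √(L × P) = √(104.8785 × 104.9534) = 104.9159

104.92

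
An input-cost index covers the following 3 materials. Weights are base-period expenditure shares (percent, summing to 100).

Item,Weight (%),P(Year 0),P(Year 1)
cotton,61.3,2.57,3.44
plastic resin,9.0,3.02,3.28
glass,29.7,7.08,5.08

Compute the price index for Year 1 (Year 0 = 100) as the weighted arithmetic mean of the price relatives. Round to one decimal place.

113.1

cotton: 61.3 × (3.44/2.57) = 61.3 × 1.338521 = 82.0514
plastic resin: 9.0 × (3.28/3.02) = 9.0 × 1.086093 = 9.7748
glass: 29.7 × (5.08/7.08) = 29.7 × 0.717514 = 21.3102
Index = Σ wᵢ·(p₁ᵢ/p₀ᵢ) = 82.0514 + 9.7748 + 21.3102 = 113.1364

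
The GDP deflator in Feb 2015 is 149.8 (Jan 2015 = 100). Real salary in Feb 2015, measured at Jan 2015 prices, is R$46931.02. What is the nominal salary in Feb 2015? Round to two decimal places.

Nominal = Real × (Index/100) = 46931.02 × (149.8/100)
        = 46931.02 × 1.498 = 70302.6680

70302.67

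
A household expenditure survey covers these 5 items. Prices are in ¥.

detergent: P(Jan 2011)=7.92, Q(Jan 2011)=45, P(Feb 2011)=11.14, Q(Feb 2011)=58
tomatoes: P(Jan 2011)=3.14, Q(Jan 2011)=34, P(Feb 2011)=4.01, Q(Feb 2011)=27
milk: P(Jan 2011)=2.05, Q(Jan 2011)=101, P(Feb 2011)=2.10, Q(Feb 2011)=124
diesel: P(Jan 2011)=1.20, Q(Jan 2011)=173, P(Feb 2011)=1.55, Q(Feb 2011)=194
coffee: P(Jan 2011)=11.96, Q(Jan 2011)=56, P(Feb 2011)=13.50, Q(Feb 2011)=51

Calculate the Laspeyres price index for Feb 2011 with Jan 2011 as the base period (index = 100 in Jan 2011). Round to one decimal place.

Laspeyres price index uses base-period quantities as weights.
ΣP(Feb 2011)·Q(Jan 2011) = 11.14×45 + 4.01×34 + 2.10×101 + 1.55×173 + 13.50×56 = 501.3 + 136.34 + 212.1 + 268.15 + 756 = 1873.89
ΣP(Jan 2011)·Q(Jan 2011) = 7.92×45 + 3.14×34 + 2.05×101 + 1.20×173 + 11.96×56 = 356.4 + 106.76 + 207.05 + 207.6 + 669.76 = 1547.57
Index = 1873.89 / 1547.57 × 100 = 121.0860

121.1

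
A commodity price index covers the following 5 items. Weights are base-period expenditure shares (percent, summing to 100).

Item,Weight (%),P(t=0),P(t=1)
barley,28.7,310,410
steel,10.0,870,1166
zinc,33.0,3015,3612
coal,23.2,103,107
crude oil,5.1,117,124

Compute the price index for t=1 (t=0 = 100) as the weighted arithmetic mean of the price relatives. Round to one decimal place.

barley: 28.7 × (410/310) = 28.7 × 1.322581 = 37.9581
steel: 10.0 × (1166/870) = 10.0 × 1.340230 = 13.4023
zinc: 33.0 × (3612/3015) = 33.0 × 1.198010 = 39.5343
coal: 23.2 × (107/103) = 23.2 × 1.038835 = 24.1010
crude oil: 5.1 × (124/117) = 5.1 × 1.059829 = 5.4051
Index = Σ wᵢ·(p₁ᵢ/p₀ᵢ) = 37.9581 + 13.4023 + 39.5343 + 24.1010 + 5.4051 = 120.4008

120.4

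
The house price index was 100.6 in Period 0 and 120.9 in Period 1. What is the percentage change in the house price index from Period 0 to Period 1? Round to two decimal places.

Change = (120.9 − 100.6) / 100.6 × 100
       = 20.3 / 100.6 × 100 = 20.1789%

20.18%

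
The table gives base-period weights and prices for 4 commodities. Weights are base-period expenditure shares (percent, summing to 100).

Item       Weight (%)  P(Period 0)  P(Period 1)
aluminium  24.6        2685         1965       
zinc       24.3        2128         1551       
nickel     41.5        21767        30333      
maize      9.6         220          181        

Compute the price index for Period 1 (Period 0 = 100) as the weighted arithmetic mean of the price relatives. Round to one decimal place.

aluminium: 24.6 × (1965/2685) = 24.6 × 0.731844 = 18.0034
zinc: 24.3 × (1551/2128) = 24.3 × 0.728853 = 17.7111
nickel: 41.5 × (30333/21767) = 41.5 × 1.393531 = 57.8316
maize: 9.6 × (181/220) = 9.6 × 0.822727 = 7.8982
Index = Σ wᵢ·(p₁ᵢ/p₀ᵢ) = 18.0034 + 17.7111 + 57.8316 + 7.8982 = 101.4442

101.4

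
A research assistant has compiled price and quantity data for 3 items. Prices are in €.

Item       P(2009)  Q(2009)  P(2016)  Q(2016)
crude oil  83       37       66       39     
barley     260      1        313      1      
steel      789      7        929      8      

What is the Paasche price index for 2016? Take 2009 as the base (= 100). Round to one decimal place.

105.2

Paasche price index uses current-period quantities as weights.
ΣP(2016)·Q(2016) = 66×39 + 313×1 + 929×8 = 2574 + 313 + 7432 = 10319
ΣP(2009)·Q(2016) = 83×39 + 260×1 + 789×8 = 3237 + 260 + 6312 = 9809
Index = 10319 / 9809 × 100 = 105.1993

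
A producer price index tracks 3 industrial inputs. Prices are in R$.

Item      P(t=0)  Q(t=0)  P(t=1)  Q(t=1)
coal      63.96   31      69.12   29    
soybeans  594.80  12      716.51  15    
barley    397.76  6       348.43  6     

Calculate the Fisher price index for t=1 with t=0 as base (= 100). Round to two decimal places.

Laspeyres component (base-period weights):
ΣP(t=1)Q(t=0) = 69.12×31 + 716.51×12 + 348.43×6 = 2142.72 + 8598.12 + 2090.58 = 12831.42
ΣP(t=0)Q(t=0) = 63.96×31 + 594.80×12 + 397.76×6 = 1982.76 + 7137.6 + 2386.56 = 11506.92
L = 12831.42 / 11506.92 × 100 = 111.5105
Paasche component (current-period weights):
ΣP(t=1)Q(t=1) = 69.12×29 + 716.51×15 + 348.43×6 = 2004.48 + 10747.65 + 2090.58 = 14842.71
ΣP(t=0)Q(t=1) = 63.96×29 + 594.80×15 + 397.76×6 = 1854.84 + 8922 + 2386.56 = 13163.4
P = 14842.71 / 13163.4 × 100 = 112.7574
Fisher = √(L × P) = √(111.5105 × 112.7574) = 112.1322

112.13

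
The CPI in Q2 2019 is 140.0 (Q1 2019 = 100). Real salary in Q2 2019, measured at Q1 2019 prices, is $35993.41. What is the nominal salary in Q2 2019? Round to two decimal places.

Nominal = Real × (Index/100) = 35993.41 × (140.0/100)
        = 35993.41 × 1.400 = 50390.7740

50390.77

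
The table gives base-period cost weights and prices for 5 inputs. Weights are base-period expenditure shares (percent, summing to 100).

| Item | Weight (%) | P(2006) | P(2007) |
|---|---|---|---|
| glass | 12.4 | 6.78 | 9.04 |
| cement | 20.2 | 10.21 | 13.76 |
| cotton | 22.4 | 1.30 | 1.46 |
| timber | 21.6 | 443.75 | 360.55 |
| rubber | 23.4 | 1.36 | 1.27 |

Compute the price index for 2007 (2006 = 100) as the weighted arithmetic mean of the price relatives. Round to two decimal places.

glass: 12.4 × (9.04/6.78) = 12.4 × 1.333333 = 16.5333
cement: 20.2 × (13.76/10.21) = 20.2 × 1.347698 = 27.2235
cotton: 22.4 × (1.46/1.30) = 22.4 × 1.123077 = 25.1569
timber: 21.6 × (360.55/443.75) = 21.6 × 0.812507 = 17.5502
rubber: 23.4 × (1.27/1.36) = 23.4 × 0.933824 = 21.8515
Index = Σ wᵢ·(p₁ᵢ/p₀ᵢ) = 16.5333 + 27.2235 + 25.1569 + 17.5502 + 21.8515 = 108.3154

108.32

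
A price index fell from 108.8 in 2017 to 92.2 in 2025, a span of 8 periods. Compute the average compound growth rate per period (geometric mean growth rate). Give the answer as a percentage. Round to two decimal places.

-2.05%

Growth factor = (92.2/108.8)^(1/8) = (0.847426)^(1/8) = 0.979519
Growth rate = 0.979519 − 1 = -0.020481 = -2.0481%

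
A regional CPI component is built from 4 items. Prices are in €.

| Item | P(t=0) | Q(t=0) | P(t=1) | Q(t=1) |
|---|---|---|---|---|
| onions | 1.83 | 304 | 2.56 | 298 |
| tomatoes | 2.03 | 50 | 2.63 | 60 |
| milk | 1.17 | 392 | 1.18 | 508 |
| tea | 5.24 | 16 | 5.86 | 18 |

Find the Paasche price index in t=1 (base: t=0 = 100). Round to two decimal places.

Paasche price index uses current-period quantities as weights.
ΣP(t=1)·Q(t=1) = 2.56×298 + 2.63×60 + 1.18×508 + 5.86×18 = 762.88 + 157.8 + 599.44 + 105.48 = 1625.6
ΣP(t=0)·Q(t=1) = 1.83×298 + 2.03×60 + 1.17×508 + 5.24×18 = 545.34 + 121.8 + 594.36 + 94.32 = 1355.82
Index = 1625.6 / 1355.82 × 100 = 119.8979

119.90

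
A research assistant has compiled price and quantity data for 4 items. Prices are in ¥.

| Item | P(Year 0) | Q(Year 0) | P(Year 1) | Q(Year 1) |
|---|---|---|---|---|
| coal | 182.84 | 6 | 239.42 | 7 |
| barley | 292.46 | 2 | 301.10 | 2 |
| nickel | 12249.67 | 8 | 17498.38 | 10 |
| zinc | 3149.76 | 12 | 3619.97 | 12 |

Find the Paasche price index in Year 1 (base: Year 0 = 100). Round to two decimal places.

Paasche price index uses current-period quantities as weights.
ΣP(Year 1)·Q(Year 1) = 239.42×7 + 301.10×2 + 17498.38×10 + 3619.97×12 = 1675.94 + 602.2 + 174983.8 + 43439.64 = 220701.58
ΣP(Year 0)·Q(Year 1) = 182.84×7 + 292.46×2 + 12249.67×10 + 3149.76×12 = 1279.88 + 584.92 + 122496.7 + 37797.12 = 162158.62
Index = 220701.58 / 162158.62 × 100 = 136.1023

136.10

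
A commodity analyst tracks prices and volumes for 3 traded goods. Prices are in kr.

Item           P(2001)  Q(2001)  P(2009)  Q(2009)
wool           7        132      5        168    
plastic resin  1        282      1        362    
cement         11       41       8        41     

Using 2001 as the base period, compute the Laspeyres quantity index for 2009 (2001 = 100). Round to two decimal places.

120.04

Laspeyres quantity index uses base-period prices as weights.
ΣP(2001)·Q(2009) = 7×168 + 1×362 + 11×41 = 1176 + 362 + 451 = 1989
ΣP(2001)·Q(2001) = 7×132 + 1×282 + 11×41 = 924 + 282 + 451 = 1657
Index = 1989 / 1657 × 100 = 120.0362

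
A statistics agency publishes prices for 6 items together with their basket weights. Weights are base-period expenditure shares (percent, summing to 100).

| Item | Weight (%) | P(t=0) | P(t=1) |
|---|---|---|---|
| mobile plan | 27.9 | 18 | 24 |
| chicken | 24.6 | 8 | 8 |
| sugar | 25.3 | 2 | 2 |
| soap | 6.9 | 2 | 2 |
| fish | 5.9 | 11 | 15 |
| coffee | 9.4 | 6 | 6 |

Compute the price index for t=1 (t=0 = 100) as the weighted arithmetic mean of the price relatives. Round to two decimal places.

111.45

mobile plan: 27.9 × (24/18) = 27.9 × 1.333333 = 37.2000
chicken: 24.6 × (8/8) = 24.6 × 1.000000 = 24.6000
sugar: 25.3 × (2/2) = 25.3 × 1.000000 = 25.3000
soap: 6.9 × (2/2) = 6.9 × 1.000000 = 6.9000
fish: 5.9 × (15/11) = 5.9 × 1.363636 = 8.0455
coffee: 9.4 × (6/6) = 9.4 × 1.000000 = 9.4000
Index = Σ wᵢ·(p₁ᵢ/p₀ᵢ) = 37.2000 + 24.6000 + 25.3000 + 6.9000 + 8.0455 + 9.4000 = 111.4455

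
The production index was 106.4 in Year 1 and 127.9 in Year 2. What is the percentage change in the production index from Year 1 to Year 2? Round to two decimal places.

20.21%

Change = (127.9 − 106.4) / 106.4 × 100
       = 21.5 / 106.4 × 100 = 20.2068%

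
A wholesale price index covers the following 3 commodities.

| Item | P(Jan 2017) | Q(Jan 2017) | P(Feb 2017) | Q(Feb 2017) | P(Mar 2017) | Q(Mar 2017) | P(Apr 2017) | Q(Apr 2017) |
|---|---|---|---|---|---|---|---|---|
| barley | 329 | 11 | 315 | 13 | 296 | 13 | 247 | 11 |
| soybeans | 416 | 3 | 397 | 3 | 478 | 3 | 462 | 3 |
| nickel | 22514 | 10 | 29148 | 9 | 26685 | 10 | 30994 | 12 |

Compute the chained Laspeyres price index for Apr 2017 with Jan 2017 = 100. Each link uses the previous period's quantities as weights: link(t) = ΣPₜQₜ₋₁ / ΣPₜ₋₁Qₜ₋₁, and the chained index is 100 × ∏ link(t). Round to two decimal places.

Link Jan 2017→Feb 2017:
ΣP(Feb 2017)Q(Jan 2017) = 315×11 + 397×3 + 29148×10 = 3465 + 1191 + 291480 = 296136
ΣP(Jan 2017)Q(Jan 2017) = 329×11 + 416×3 + 22514×10 = 3619 + 1248 + 225140 = 230007
link = 296136/230007 = 1.287509
Link Feb 2017→Mar 2017:
ΣP(Mar 2017)Q(Feb 2017) = 296×13 + 478×3 + 26685×9 = 3848 + 1434 + 240165 = 245447
ΣP(Feb 2017)Q(Feb 2017) = 315×13 + 397×3 + 29148×9 = 4095 + 1191 + 262332 = 267618
link = 245447/267618 = 0.917154
Link Mar 2017→Apr 2017:
ΣP(Apr 2017)Q(Mar 2017) = 247×13 + 462×3 + 30994×10 = 3211 + 1386 + 309940 = 314537
ΣP(Mar 2017)Q(Mar 2017) = 296×13 + 478×3 + 26685×10 = 3848 + 1434 + 266850 = 272132
link = 314537/272132 = 1.155825
Chained index = 100 × 1.287509 × 0.917154 × 1.155825 = 136.4849

136.48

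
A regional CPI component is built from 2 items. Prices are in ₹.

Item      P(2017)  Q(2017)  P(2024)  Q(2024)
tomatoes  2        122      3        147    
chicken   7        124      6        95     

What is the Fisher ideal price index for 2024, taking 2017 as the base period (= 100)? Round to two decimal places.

102.58

Laspeyres component (base-period weights):
ΣP(2024)Q(2017) = 3×122 + 6×124 = 366 + 744 = 1110
ΣP(2017)Q(2017) = 2×122 + 7×124 = 244 + 868 = 1112
L = 1110 / 1112 × 100 = 99.8201
Paasche component (current-period weights):
ΣP(2024)Q(2024) = 3×147 + 6×95 = 441 + 570 = 1011
ΣP(2017)Q(2024) = 2×147 + 7×95 = 294 + 665 = 959
P = 1011 / 959 × 100 = 105.4223
Fisher = √(L × P) = √(99.8201 × 105.4223) = 102.5830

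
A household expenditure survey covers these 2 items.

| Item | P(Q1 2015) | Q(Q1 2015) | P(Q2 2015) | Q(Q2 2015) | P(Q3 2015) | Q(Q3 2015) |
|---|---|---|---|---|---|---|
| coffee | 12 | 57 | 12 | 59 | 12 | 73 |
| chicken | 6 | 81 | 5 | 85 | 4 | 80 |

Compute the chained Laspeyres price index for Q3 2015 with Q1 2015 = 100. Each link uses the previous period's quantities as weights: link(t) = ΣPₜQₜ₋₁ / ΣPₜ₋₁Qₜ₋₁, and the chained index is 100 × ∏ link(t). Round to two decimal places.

86.09

Link Q1 2015→Q2 2015:
ΣP(Q2 2015)Q(Q1 2015) = 12×57 + 5×81 = 684 + 405 = 1089
ΣP(Q1 2015)Q(Q1 2015) = 12×57 + 6×81 = 684 + 486 = 1170
link = 1089/1170 = 0.930769
Link Q2 2015→Q3 2015:
ΣP(Q3 2015)Q(Q2 2015) = 12×59 + 4×85 = 708 + 340 = 1048
ΣP(Q2 2015)Q(Q2 2015) = 12×59 + 5×85 = 708 + 425 = 1133
link = 1048/1133 = 0.924978
Chained index = 100 × 0.930769 × 0.924978 = 86.0941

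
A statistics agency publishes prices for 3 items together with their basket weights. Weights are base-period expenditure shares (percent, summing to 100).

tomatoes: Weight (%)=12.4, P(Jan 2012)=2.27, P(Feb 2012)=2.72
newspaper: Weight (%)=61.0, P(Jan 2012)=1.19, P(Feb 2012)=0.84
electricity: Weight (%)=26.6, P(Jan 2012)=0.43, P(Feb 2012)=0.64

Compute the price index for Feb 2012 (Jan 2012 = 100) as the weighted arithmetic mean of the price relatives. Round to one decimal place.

97.5

tomatoes: 12.4 × (2.72/2.27) = 12.4 × 1.198238 = 14.8581
newspaper: 61.0 × (0.84/1.19) = 61.0 × 0.705882 = 43.0588
electricity: 26.6 × (0.64/0.43) = 26.6 × 1.488372 = 39.5907
Index = Σ wᵢ·(p₁ᵢ/p₀ᵢ) = 14.8581 + 43.0588 + 39.5907 = 97.5077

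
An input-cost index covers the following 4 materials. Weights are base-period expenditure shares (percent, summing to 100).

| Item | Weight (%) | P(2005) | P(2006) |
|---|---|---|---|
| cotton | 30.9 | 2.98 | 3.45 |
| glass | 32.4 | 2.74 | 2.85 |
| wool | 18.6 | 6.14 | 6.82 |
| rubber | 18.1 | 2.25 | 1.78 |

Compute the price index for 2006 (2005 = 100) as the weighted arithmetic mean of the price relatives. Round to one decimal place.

cotton: 30.9 × (3.45/2.98) = 30.9 × 1.157718 = 35.7735
glass: 32.4 × (2.85/2.74) = 32.4 × 1.040146 = 33.7007
wool: 18.6 × (6.82/6.14) = 18.6 × 1.110749 = 20.6599
rubber: 18.1 × (1.78/2.25) = 18.1 × 0.791111 = 14.3191
Index = Σ wᵢ·(p₁ᵢ/p₀ᵢ) = 35.7735 + 33.7007 + 20.6599 + 14.3191 = 104.4533

104.5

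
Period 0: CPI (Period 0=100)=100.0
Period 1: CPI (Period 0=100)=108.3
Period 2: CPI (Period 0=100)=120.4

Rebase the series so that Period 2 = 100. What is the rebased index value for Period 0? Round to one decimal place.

83.1

Rebased(Period 0) = 100.0 / 120.4 × 100 = 83.0565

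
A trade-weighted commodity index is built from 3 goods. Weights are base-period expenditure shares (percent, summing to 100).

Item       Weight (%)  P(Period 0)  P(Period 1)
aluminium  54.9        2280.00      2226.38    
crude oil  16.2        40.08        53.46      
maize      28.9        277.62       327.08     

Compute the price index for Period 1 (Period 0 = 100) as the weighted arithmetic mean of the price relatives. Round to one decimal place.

aluminium: 54.9 × (2226.38/2280.00) = 54.9 × 0.976482 = 53.6089
crude oil: 16.2 × (53.46/40.08) = 16.2 × 1.333832 = 21.6081
maize: 28.9 × (327.08/277.62) = 28.9 × 1.178157 = 34.0487
Index = Σ wᵢ·(p₁ᵢ/p₀ᵢ) = 53.6089 + 21.6081 + 34.0487 = 109.2657

109.3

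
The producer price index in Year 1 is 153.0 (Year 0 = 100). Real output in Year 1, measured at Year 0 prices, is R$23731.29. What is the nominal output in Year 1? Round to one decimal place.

36308.9

Nominal = Real × (Index/100) = 23731.29 × (153.0/100)
        = 23731.29 × 1.530 = 36308.8737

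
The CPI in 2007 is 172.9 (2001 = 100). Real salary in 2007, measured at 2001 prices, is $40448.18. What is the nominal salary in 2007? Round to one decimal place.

Nominal = Real × (Index/100) = 40448.18 × (172.9/100)
        = 40448.18 × 1.729 = 69934.9032

69934.9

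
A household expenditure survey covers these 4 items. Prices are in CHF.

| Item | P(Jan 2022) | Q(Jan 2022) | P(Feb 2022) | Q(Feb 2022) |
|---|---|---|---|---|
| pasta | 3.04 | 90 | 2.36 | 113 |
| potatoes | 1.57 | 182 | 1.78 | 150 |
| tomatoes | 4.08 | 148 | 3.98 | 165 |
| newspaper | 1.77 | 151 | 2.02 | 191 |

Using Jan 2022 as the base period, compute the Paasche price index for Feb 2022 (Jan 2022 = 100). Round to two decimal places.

Paasche price index uses current-period quantities as weights.
ΣP(Feb 2022)·Q(Feb 2022) = 2.36×113 + 1.78×150 + 3.98×165 + 2.02×191 = 266.68 + 267 + 656.7 + 385.82 = 1576.2
ΣP(Jan 2022)·Q(Feb 2022) = 3.04×113 + 1.57×150 + 4.08×165 + 1.77×191 = 343.52 + 235.5 + 673.2 + 338.07 = 1590.29
Index = 1576.2 / 1590.29 × 100 = 99.1140

99.11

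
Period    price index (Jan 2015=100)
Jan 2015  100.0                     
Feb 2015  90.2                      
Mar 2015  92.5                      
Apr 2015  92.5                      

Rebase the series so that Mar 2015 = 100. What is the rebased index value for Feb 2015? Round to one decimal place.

Rebased(Feb 2015) = 90.2 / 92.5 × 100 = 97.5135

97.5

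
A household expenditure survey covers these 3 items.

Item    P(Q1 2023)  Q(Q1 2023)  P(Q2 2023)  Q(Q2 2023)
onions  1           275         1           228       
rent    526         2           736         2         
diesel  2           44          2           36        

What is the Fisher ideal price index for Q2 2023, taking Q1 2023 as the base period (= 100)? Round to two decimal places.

130.37

Laspeyres component (base-period weights):
ΣP(Q2 2023)Q(Q1 2023) = 1×275 + 736×2 + 2×44 = 275 + 1472 + 88 = 1835
ΣP(Q1 2023)Q(Q1 2023) = 1×275 + 526×2 + 2×44 = 275 + 1052 + 88 = 1415
L = 1835 / 1415 × 100 = 129.6820
Paasche component (current-period weights):
ΣP(Q2 2023)Q(Q2 2023) = 1×228 + 736×2 + 2×36 = 228 + 1472 + 72 = 1772
ΣP(Q1 2023)Q(Q2 2023) = 1×228 + 526×2 + 2×36 = 228 + 1052 + 72 = 1352
P = 1772 / 1352 × 100 = 131.0651
Fisher = √(L × P) = √(129.6820 × 131.0651) = 130.3717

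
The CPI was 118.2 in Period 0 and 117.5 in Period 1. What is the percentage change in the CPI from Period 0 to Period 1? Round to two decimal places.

Change = (117.5 − 118.2) / 118.2 × 100
       = -0.7 / 118.2 × 100 = -0.5922%

-0.59%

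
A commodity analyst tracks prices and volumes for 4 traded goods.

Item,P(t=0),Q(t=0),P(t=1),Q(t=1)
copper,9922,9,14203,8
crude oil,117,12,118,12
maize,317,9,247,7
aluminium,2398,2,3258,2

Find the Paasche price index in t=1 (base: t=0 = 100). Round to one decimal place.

140.4

Paasche price index uses current-period quantities as weights.
ΣP(t=1)·Q(t=1) = 14203×8 + 118×12 + 247×7 + 3258×2 = 113624 + 1416 + 1729 + 6516 = 123285
ΣP(t=0)·Q(t=1) = 9922×8 + 117×12 + 317×7 + 2398×2 = 79376 + 1404 + 2219 + 4796 = 87795
Index = 123285 / 87795 × 100 = 140.4237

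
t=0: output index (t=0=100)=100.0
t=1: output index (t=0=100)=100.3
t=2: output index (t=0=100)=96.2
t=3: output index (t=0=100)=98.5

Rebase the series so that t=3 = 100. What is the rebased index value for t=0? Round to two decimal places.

101.52

Rebased(t=0) = 100.0 / 98.5 × 100 = 101.5228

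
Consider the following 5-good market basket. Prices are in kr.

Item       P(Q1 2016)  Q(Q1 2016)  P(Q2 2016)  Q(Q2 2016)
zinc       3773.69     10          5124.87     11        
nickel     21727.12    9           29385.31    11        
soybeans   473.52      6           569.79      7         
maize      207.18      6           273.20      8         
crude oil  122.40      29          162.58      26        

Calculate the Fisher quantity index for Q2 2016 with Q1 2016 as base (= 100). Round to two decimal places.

Laspeyres component (base-period weights):
ΣP(Q1 2016)Q(Q2 2016) = 3773.69×11 + 21727.12×11 + 473.52×7 + 207.18×8 + 122.40×26 = 41510.59 + 238998.32 + 3314.64 + 1657.44 + 3182.4 = 288663.39
ΣP(Q1 2016)Q(Q1 2016) = 3773.69×10 + 21727.12×9 + 473.52×6 + 207.18×6 + 122.40×29 = 37736.9 + 195544.08 + 2841.12 + 1243.08 + 3549.6 = 240914.78
L = 288663.39 / 240914.78 × 100 = 119.8197
Paasche component (current-period weights):
ΣP(Q2 2016)Q(Q2 2016) = 5124.87×11 + 29385.31×11 + 569.79×7 + 273.20×8 + 162.58×26 = 56373.57 + 323238.41 + 3988.53 + 2185.6 + 4227.08 = 390013.19
ΣP(Q2 2016)Q(Q1 2016) = 5124.87×10 + 29385.31×9 + 569.79×6 + 273.20×6 + 162.58×29 = 51248.7 + 264467.79 + 3418.74 + 1639.2 + 4714.82 = 325489.25
P = 390013.19 / 325489.25 × 100 = 119.8237
Fisher = √(L × P) = √(119.8197 × 119.8237) = 119.8217

119.82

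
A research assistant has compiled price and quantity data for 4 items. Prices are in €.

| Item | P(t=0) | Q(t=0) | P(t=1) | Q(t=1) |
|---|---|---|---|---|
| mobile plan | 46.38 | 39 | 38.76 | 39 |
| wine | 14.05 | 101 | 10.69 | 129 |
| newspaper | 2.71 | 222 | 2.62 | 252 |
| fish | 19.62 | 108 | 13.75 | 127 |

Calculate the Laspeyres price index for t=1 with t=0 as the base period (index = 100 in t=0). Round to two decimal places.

Laspeyres price index uses base-period quantities as weights.
ΣP(t=1)·Q(t=0) = 38.76×39 + 10.69×101 + 2.62×222 + 13.75×108 = 1511.64 + 1079.69 + 581.64 + 1485 = 4657.97
ΣP(t=0)·Q(t=0) = 46.38×39 + 14.05×101 + 2.71×222 + 19.62×108 = 1808.82 + 1419.05 + 601.62 + 2118.96 = 5948.45
Index = 4657.97 / 5948.45 × 100 = 78.3056

78.31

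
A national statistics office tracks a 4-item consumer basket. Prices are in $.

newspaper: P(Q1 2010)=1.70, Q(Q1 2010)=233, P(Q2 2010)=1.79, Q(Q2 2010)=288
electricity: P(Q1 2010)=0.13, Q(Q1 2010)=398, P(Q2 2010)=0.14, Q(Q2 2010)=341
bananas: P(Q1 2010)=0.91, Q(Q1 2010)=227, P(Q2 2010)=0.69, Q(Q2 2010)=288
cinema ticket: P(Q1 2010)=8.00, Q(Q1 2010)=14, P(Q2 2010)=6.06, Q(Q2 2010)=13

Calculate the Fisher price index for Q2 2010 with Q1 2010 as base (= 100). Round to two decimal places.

93.31

Laspeyres component (base-period weights):
ΣP(Q2 2010)Q(Q1 2010) = 1.79×233 + 0.14×398 + 0.69×227 + 6.06×14 = 417.07 + 55.72 + 156.63 + 84.84 = 714.26
ΣP(Q1 2010)Q(Q1 2010) = 1.70×233 + 0.13×398 + 0.91×227 + 8.00×14 = 396.1 + 51.74 + 206.57 + 112 = 766.41
L = 714.26 / 766.41 × 100 = 93.1955
Paasche component (current-period weights):
ΣP(Q2 2010)Q(Q2 2010) = 1.79×288 + 0.14×341 + 0.69×288 + 6.06×13 = 515.52 + 47.74 + 198.72 + 78.78 = 840.76
ΣP(Q1 2010)Q(Q2 2010) = 1.70×288 + 0.13×341 + 0.91×288 + 8.00×13 = 489.6 + 44.33 + 262.08 + 104 = 900.01
P = 840.76 / 900.01 × 100 = 93.4167
Fisher = √(L × P) = √(93.1955 × 93.4167) = 93.3061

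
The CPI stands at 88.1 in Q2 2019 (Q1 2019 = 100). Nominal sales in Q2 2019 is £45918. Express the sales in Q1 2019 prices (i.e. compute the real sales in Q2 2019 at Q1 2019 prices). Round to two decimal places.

Real = Nominal ÷ (Index/100) = 45918 ÷ (88.1/100)
     = 45918 ÷ 0.881 = 52120.3178

52120.32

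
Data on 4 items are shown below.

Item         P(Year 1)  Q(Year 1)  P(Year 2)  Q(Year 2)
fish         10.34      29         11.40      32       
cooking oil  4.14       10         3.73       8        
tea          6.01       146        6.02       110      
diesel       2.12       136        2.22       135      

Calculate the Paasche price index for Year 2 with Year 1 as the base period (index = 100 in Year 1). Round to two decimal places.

Paasche price index uses current-period quantities as weights.
ΣP(Year 2)·Q(Year 2) = 11.40×32 + 3.73×8 + 6.02×110 + 2.22×135 = 364.8 + 29.84 + 662.2 + 299.7 = 1356.54
ΣP(Year 1)·Q(Year 2) = 10.34×32 + 4.14×8 + 6.01×110 + 2.12×135 = 330.88 + 33.12 + 661.1 + 286.2 = 1311.3
Index = 1356.54 / 1311.3 × 100 = 103.4500

103.45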